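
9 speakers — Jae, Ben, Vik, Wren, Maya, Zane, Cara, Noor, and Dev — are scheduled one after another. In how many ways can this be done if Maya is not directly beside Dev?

Of the 9! = 362880 arrangements, those with Maya and Dev adjacent number 2 × 8! = 80640 (treat the pair as a block with 2 internal orders).
So 362880 − 80640 = 282240 arrangements keep them apart.

282240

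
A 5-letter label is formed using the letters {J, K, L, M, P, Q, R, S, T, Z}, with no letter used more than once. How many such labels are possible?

30240

With no repetition, fill the 5 letters in order: 10 choices, then 9, down to 6.
10 × 9 × 8 × 7 × 6 = 30240.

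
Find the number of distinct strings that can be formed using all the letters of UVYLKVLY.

The 8 letters of UVYLKVLY have repeats: L appearing twice, V appearing twice, and Y appearing twice.
So there are 8! / (2!·2!·2!) = 5040 distinguishable arrangements.

5040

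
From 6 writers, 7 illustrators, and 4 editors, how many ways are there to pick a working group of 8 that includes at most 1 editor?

8151

Split by how many editors are chosen (0 through 1).
Sum: C(4,0)·C(13,8) + C(4,1)·C(13,7) = 1287 + 6864 = 8151.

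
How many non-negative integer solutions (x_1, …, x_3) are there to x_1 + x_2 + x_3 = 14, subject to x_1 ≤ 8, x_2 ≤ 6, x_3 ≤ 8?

Ignoring the caps, the number of non-negative solutions to x_1+…+x_3 = 14 is C(16,2) = 120.
Subtract solutions that violate a single cap (substitute x_i' = x_i − (cap_i+1)): x_1 ≥ 9 gives C(7,2) = 21; x_2 ≥ 7 gives C(9,2) = 36; x_3 ≥ 9 gives C(7,2) = 21. Together 78.
No two caps can be exceeded simultaneously, so the pair terms are all 0.
By inclusion–exclusion the count is 120 − 78 + 0 = 42.

42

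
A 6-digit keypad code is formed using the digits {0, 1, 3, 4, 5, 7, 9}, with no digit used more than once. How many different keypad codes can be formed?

This is a permutation of 6 out of 7: P(7,6) = 7!/1!.
7 × 6 × 5 × 4 × 3 × 2 = 5040.

5040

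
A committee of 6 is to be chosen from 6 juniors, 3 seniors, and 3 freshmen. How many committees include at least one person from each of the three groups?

Total 6-person selections from all 12: C(12,6) = 924.
Selections missing a whole group: no juniors → C(6,6) = 1; no seniors → C(9,6) = 84; no freshmen → C(9,6) = 84.
Add back selections omitting two groups (i.e. drawn from a single group): C(6,6) + C(3,6) + C(3,6) = 1.
By inclusion–exclusion: 924 − 169 + 1 = 756.

756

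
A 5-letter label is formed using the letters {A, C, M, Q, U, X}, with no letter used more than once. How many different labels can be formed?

Choose and order 5 of the 6 symbols: the first letter has 6 options, the next 5, and so on down to 2.
6 × 5 × 4 × 3 × 2 = 720.

720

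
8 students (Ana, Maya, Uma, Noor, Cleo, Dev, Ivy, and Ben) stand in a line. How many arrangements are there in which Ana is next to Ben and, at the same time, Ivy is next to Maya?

2880

Treat {Ana,Ben} as one block (2 orders) and {Ivy,Maya} as another (2 orders).
That leaves 6 units to arrange: 2 × 2 × 6! = 4 × 720 = 2880.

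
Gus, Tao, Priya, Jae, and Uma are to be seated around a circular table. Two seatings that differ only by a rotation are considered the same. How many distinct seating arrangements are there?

Fix one person's seat to break rotational symmetry; the remaining 4 people can be arranged in (4)! = 24 ways.

24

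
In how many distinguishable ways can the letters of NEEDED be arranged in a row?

60

Letter multiplicities in NEEDED: D×2, E×3, N×1.
The number of distinct arrangements is 6!/(3!·2!) = 720/12 = 60.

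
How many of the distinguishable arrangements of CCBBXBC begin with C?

60

With the first slot taken by C, it remains to arrange the other 6 letters (CBBXBC).
Those 6 letters have B appearing 3 times and C appearing twice, giving (6)!/(3!·2!) = 60.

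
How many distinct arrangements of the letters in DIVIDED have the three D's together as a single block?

60

Treat the 3 copies of D as a single block. The multiset to arrange is then {DDD, E, I, I, V}, 5 items in all.
That gives (5)!/(2!) = 60 arrangements.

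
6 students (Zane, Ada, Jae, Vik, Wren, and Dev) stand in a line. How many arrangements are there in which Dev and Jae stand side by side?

Glue Dev and Jae into one block (2 internal orders), leaving 5 units to arrange in a row.
That gives 2 × 5! = 2 × 120 = 240.

240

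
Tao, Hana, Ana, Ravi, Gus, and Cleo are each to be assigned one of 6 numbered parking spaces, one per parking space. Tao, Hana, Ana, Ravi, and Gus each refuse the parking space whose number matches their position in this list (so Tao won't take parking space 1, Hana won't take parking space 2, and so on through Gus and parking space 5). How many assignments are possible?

Let Aᵢ (for 1 ≤ i ≤ 5) be the placements that put person i in their forbidden parking space. Any j of these fix j positions, leaving (6−j)! ways to fill the rest, and there are C(5,j) ways to pick which j.
By inclusion–exclusion, the number of valid placements is Σ_{j=0}^{5} (−1)^j C(5,j)·(6−j)!.
Computing: 720 − 600 + 240 − 60 + 10 − 1 = 309.

309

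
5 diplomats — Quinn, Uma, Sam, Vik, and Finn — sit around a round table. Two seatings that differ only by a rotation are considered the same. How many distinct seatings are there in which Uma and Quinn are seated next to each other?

Glue Uma and Quinn into a block (2 internal orders). Seating 4 units around a circle gives (3)! arrangements.
So 2 × (3)! = 2 × 6 = 12.

12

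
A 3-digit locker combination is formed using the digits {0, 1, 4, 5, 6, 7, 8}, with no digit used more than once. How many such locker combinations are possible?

210

This is a permutation of 3 out of 7: P(7,3) = 7!/4!.
7 × 6 × 5 = 210.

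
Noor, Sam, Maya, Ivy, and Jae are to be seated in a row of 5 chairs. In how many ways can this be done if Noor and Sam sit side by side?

48

Place the 3 others and the Noor-Sam pair as 4 objects in a line; the pair has 2 internal arrangements.
That gives 2 × 4! = 2 × 24 = 48.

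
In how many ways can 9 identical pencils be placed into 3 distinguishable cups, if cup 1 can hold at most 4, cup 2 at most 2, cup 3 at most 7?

Without the upper bounds there are C(11,2) = 55 ways to split 9 among 3 cups.
Subtract solutions that violate a single cap (substitute x_i' = x_i − (cap_i+1)): x_1 ≥ 5 gives C(6,2) = 15; x_2 ≥ 3 gives C(8,2) = 28; x_3 ≥ 8 gives C(3,2) = 3. Together 46.
Add back pairs where two caps are both exceeded: 3 + 0 + 0 = 3.
By inclusion–exclusion the count is 55 − 46 + 3 = 12.

12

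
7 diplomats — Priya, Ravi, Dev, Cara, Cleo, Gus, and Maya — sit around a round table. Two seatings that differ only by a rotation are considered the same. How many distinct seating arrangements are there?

720

Fix one person's seat to break rotational symmetry; the remaining 6 people can be arranged in (6)! = 720 ways.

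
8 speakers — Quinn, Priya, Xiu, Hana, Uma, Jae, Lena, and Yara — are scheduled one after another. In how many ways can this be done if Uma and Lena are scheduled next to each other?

10080

Treat {Uma, Lena} as a single unit. There are 7 units to order, and the pair itself can be ordered 2 ways.
So the count is 2·(7)! = 10080.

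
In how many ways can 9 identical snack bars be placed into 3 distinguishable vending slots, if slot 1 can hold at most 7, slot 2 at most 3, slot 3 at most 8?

By stars and bars, unrestricted non-negative solutions to x_1+…+x_3 = 9 number C(9+2,2) = 55.
Subtract solutions that violate a single cap (substitute x_i' = x_i − (cap_i+1)): x_1 ≥ 8 gives C(3,2) = 3; x_2 ≥ 4 gives C(7,2) = 21; x_3 ≥ 9 gives C(2,2) = 1. Together 25.
No two caps can be exceeded simultaneously, so the pair terms are all 0.
By inclusion–exclusion the count is 55 − 25 + 0 = 30.

30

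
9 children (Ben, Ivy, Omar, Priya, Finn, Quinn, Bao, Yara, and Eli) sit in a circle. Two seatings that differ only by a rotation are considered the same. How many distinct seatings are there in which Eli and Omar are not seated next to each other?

All circular seatings of 9 people number (8)! = 40320.
Those with Eli next to Omar: fuse the pair into one unit and seat 8 units around a circle — 2·(7)! = 10080.
Subtracting, 40320 − 10080 = 30240.

30240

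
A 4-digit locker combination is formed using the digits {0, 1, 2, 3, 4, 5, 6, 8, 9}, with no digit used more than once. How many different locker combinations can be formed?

With no repetition, fill the 4 digits in order: 9 choices, then 8, down to 6.
9 × 8 × 7 × 6 = 3024.

3024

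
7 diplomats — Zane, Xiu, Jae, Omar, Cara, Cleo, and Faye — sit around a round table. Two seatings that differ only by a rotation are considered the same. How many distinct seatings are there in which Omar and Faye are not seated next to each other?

480

All circular seatings of 7 people number (6)! = 720.
Seatings with Omar beside Faye: treat them as a block with 2 internal orders, giving 2 × (5)! = 240.
Subtracting, 720 − 240 = 480.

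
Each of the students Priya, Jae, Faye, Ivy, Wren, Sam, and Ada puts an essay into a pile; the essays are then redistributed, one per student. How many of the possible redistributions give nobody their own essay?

Let Aᵢ be the assignments in which student i gets their own essay. We want the size of the complement of A₁∪…∪A_7.
By inclusion–exclusion this is Σ_{j=0}^{7} (−1)^j C(7,j)·(7−j)!.
Computing: 5040 − 5040 + 2520 − 840 + 210 − 42 + 7 − 1 = 1854.

1854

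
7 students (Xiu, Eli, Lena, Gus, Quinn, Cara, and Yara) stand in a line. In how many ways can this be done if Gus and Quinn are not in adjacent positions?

There are 7! = 5040 arrangements in all. If Gus and Quinn are adjacent, merging them into one block gives 2·(6)! = 1440 arrangements.
Complementary counting: 5040 − 1440 = 3600.

3600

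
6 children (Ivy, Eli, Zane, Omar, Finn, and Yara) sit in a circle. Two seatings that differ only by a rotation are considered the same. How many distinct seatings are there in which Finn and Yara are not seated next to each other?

All circular seatings of 6 people number (5)! = 120.
Seatings with Finn beside Yara: treat them as a block with 2 internal orders, giving 2 × (4)! = 48.
Subtracting, 120 − 48 = 72.

72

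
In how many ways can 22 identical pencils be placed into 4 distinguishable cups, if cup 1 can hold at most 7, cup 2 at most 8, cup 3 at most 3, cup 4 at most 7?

20

Without the upper bounds there are C(25,3) = 2300 ways to split 22 among 4 cups.
Subtract solutions that violate a single cap (substitute x_i' = x_i − (cap_i+1)): x_1 ≥ 8 gives C(17,3) = 680; x_2 ≥ 9 gives C(16,3) = 560; x_3 ≥ 4 gives C(21,3) = 1330; x_4 ≥ 8 gives C(17,3) = 680. Together 3250.
Add back pairs where two caps are both exceeded: 56 + 286 + 84 + 220 + 56 + 286 = 988.
Subtract triples: 4 + 0 + 10 + 4 = 18.
By inclusion–exclusion the count is 2300 − 3250 + 988 − 18 = 20.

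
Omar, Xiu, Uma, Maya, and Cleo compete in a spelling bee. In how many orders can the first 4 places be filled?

There are 5 choices for 1st place, 4 for 2nd, and so on down to 2 for position 4.
That gives 5 × 4 × 3 × 2 = 120.

120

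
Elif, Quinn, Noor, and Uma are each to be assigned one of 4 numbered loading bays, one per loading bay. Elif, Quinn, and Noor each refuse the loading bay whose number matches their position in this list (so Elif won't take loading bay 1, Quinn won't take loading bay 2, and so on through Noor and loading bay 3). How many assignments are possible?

11

Let Aᵢ (for i ∈ {1, 2, 3}) be the placements that put person i in their forbidden loading bay. Any j of these fix j positions, leaving (4−j)! ways to fill the rest, and there are C(3,j) ways to pick which j.
By inclusion–exclusion, the number of valid placements is Σ_{j=0}^{3} (−1)^j C(3,j)·(4−j)!.
Computing: 24 − 18 + 6 − 1 = 11.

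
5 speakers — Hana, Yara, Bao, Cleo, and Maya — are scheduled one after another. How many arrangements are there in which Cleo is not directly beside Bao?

72

Of the 5! = 120 arrangements, those with Cleo and Bao adjacent number 2 × 4! = 48 (treat the pair as a block with 2 internal orders).
Complementary counting: 120 − 48 = 72.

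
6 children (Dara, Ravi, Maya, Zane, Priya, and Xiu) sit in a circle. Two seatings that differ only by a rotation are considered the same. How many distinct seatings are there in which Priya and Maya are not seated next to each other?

Without the restriction there are (5)! = 120 seatings.
Those with Priya next to Maya: fuse the pair into one unit and seat 5 units around a circle — 2·(4)! = 48.
Subtracting, 120 − 48 = 72.

72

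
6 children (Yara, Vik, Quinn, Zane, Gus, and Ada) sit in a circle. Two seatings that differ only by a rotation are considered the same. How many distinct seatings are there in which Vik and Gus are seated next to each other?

Treat {Vik, Gus} as one unit (2 internal orders) and seat the resulting 5 units around the table: (4)! circular arrangements.
So 2 × (4)! = 2 × 24 = 48.

48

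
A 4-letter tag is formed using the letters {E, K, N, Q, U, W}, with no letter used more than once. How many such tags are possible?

360

This is a permutation of 4 out of 6: P(6,4) = 6!/2!.
6 × 5 × 4 × 3 = 360.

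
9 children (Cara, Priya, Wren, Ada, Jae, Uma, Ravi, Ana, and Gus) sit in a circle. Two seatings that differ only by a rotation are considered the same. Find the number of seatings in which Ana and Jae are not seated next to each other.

30240

Without the restriction there are (8)! = 40320 seatings.
Seatings with Ana beside Jae: treat them as a block with 2 internal orders, giving 2 × (7)! = 10080.
Subtracting, 40320 − 10080 = 30240.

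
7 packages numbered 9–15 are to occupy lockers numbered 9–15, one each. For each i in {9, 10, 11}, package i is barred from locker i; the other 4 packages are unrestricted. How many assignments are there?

Let Aᵢ (for i ∈ {9, 10, 11}) be the placements that put package i in its forbidden locker. Any j of these fix j positions, leaving (7−j)! ways to fill the rest, and there are C(3,j) ways to pick which j.
By inclusion–exclusion, the number of valid placements is Σ_{j=0}^{3} (−1)^j C(3,j)·(7−j)!.
Computing: 5040 − 2160 + 360 − 24 = 3216.

3216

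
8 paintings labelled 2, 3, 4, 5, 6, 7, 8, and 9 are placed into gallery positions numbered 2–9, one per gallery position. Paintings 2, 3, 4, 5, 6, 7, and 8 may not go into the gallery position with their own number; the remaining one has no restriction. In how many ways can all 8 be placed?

16687

Let Aᵢ (for 2 ≤ i ≤ 8) be the placements that put painting i in its forbidden gallery position. Any j of these fix j positions, leaving (8−j)! ways to fill the rest, and there are C(7,j) ways to pick which j.
By inclusion–exclusion, the number of valid placements is Σ_{j=0}^{7} (−1)^j C(7,j)·(8−j)!.
Computing: 40320 − 35280 + 15120 − 4200 + 840 − 126 + 14 − 1 = 16687.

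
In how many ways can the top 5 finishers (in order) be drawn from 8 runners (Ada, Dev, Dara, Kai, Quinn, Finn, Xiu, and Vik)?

There are 8 choices for 1st place, 7 for 2nd, and so on down to 4 for position 5.
That gives 8 × 7 × 6 × 5 × 4 = 6720.

6720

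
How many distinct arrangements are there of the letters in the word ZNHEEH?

180

The 6 letters of ZNHEEH have repeats: E appearing twice and H appearing twice.
The number of distinct arrangements is 6!/(2!·2!) = 720/4 = 180.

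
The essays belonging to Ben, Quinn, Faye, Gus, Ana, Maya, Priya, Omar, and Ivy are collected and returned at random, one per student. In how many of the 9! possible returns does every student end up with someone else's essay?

Count assignments avoiding every fixed point. For any j of the 9 students fixed to their own essay, the other 9−j can be arranged in (9−j)! ways.
By inclusion–exclusion this is Σ_{j=0}^{9} (−1)^j C(9,j)·(9−j)!.
Computing: 362880 − 362880 + 181440 − 60480 + 15120 − 3024 + 504 − 72 + 9 − 1 = 133496.

133496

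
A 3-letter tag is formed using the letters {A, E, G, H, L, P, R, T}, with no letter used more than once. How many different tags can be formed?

336

Choose and order 3 of the 8 symbols: the first letter has 8 options, the next 7, then 6.
That product is 8 × 7 × 6 = 336.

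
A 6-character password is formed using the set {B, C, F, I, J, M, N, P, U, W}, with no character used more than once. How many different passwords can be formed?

151200

This is a permutation of 6 out of 10: P(10,6) = 10!/4!.
10 × 9 × 8 × 7 × 6 × 5 = 151200.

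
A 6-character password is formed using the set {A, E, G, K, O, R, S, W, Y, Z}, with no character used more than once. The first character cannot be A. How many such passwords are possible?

The first character has 10−1 = 9 choices (anything except A).
The remaining 5 characters are filled from the other 9 symbols without repetition: 9 × 8 × 7 × 6 × 5 = 15120.
Total: 9 × 15120 = 136080.

136080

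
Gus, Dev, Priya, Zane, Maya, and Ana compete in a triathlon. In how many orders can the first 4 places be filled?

This is an ordered selection of 4 from 6: P(6,4).
That gives 6 × 5 × 4 × 3 = 360.

360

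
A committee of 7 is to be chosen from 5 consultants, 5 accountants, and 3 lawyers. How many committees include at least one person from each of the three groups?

With no constraint there are C(13,7) = 1716 possible selections.
Subtract selections that omit an entire group: no consultants → C(8,7) = 8; no accountants → C(8,7) = 8; no lawyers → C(10,7) = 120.
Add back selections omitting two groups (i.e. drawn from a single group): C(5,7) + C(5,7) + C(3,7) = 0.
By inclusion–exclusion: 1716 − 136 + 0 = 1580.

1580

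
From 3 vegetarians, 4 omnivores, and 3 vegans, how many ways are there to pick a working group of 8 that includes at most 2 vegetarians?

Split by how many vegetarians are chosen (0 through 2).
Sum: C(3,0)·C(7,8) + C(3,1)·C(7,7) + C(3,2)·C(7,6) = 0 + 3 + 21 = 24.

24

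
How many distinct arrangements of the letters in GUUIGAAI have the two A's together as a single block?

Treat the 2 copies of A as a single block. The multiset to arrange is then {AA, G, G, I, I, U, U}, 7 items in all.
That gives (7)!/(2!·2!·2!) = 630 arrangements.

630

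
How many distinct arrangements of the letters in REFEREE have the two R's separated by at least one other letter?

75

There are 7!/(4!·2!) = 105 arrangements of REFEREE in total.
Arrangements with the R's together: treat RR as one letter, giving (6)!/(4!) = 30.
Subtracting, 105 − 30 = 75 arrangements keep the R's apart.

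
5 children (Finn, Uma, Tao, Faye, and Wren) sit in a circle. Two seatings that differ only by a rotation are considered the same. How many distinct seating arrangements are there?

Seat Finn anywhere (absorbing the rotational symmetry), then permute the other 4: (4)! = 24.

24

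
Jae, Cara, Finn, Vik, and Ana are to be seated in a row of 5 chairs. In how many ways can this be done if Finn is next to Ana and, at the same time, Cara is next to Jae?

24

Treat {Finn,Ana} as one block (2 orders) and {Cara,Jae} as another (2 orders).
That leaves 3 units to arrange: 2 × 2 × 3! = 4 × 6 = 24.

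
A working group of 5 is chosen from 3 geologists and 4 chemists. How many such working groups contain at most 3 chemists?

18

Split by how many chemists are chosen (0 through 3).
Sum: C(4,0)·C(3,5) + C(4,1)·C(3,4) + C(4,2)·C(3,3) + C(4,3)·C(3,2) = 0 + 0 + 6 + 12 = 18.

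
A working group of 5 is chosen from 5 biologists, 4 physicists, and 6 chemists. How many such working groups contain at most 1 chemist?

882

Split by how many chemists are chosen (0 through 1).
Sum: C(6,0)·C(9,5) + C(6,1)·C(9,4) = 126 + 756 = 882.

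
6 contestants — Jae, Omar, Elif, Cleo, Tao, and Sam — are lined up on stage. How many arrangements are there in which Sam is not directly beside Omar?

480

There are 6! = 720 arrangements in all. If Sam and Omar are adjacent, merging them into one block gives 2·(5)! = 240 arrangements.
Complementary counting: 720 − 240 = 480.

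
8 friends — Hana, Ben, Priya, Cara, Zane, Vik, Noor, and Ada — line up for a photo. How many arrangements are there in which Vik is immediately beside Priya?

10080

Glue Vik and Priya into one block (2 internal orders), leaving 7 units to arrange in a row.
That gives 2 × 7! = 2 × 5040 = 10080.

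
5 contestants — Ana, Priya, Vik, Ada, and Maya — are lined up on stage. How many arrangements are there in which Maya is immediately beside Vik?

48

Glue Maya and Vik into one block (2 internal orders), leaving 4 units to arrange in a row.
That gives 2 × 4! = 2 × 24 = 48.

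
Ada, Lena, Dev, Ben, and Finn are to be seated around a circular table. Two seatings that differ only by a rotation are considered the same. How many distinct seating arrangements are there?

24

Fix one person's seat to break rotational symmetry; the remaining 4 people can be arranged in (4)! = 24 ways.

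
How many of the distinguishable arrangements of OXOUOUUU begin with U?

140

Fix U in the first position and arrange the remaining 7 letters.
Those 7 letters have O appearing 3 times and U appearing 3 times, giving (7)!/(3!·3!) = 140.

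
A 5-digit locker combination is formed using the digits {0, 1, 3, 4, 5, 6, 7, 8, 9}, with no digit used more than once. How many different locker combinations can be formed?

Choose and order 5 of the 9 symbols: the first digit has 9 options, the next 8, and so on down to 5.
9 × 8 × 7 × 6 × 5 = 15120.

15120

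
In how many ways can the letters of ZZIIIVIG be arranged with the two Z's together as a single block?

210

Treat the 2 copies of Z as a single block. The multiset to arrange is then {ZZ, G, I, I, I, I, V}, 7 items in all.
That gives (7)!/(4!) = 210 arrangements.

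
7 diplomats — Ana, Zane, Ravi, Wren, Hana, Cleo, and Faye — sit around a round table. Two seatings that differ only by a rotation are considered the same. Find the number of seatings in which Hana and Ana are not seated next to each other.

480

Without the restriction there are (6)! = 720 seatings.
Seatings with Hana beside Ana: treat them as a block with 2 internal orders, giving 2 × (5)! = 240.
Subtracting, 720 − 240 = 480.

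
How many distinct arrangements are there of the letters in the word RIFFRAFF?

RIFFRAFF has 8 letters with F appearing 4 times and R appearing twice.
So there are 8! / (4!·2!) = 840 distinguishable arrangements.

840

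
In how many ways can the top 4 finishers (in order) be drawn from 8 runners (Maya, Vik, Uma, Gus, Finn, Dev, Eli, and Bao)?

1680

There are 8 choices for 1st place, 7 for 2nd, and so on down to 5 for position 4.
That gives 8 × 7 × 6 × 5 = 1680.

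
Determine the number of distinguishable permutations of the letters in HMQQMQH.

Letter multiplicities in HMQQMQH: H×2, M×2, Q×3.
The number of distinct arrangements is 7!/(3!·2!·2!) = 5040/24 = 210.

210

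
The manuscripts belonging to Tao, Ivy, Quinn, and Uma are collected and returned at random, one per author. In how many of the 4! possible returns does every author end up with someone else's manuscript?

This is the derangement count D_4: permutations of 4 items with no fixed point.
By inclusion–exclusion this is Σ_{j=0}^{4} (−1)^j C(4,j)·(4−j)!.
Computing: 24 − 24 + 12 − 4 + 1 = 9.

9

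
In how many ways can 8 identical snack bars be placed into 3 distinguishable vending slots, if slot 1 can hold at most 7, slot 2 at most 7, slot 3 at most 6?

40

Ignoring the caps, the number of non-negative solutions to x_1+…+x_3 = 8 is C(10,2) = 45.
Subtract solutions that violate a single cap (substitute x_i' = x_i − (cap_i+1)): x_1 ≥ 8 gives C(2,2) = 1; x_2 ≥ 8 gives C(2,2) = 1; x_3 ≥ 7 gives C(3,2) = 3. Together 5.
No two caps can be exceeded simultaneously, so the pair terms are all 0.
By inclusion–exclusion the count is 45 − 5 + 0 = 40.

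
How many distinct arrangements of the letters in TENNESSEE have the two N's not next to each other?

2940

Total arrangements of TENNESSEE: 9!/(4!·2!·2!) = 3780.
Arrangements with the N's together: treat NN as one letter, giving (8)!/(4!·2!) = 840.
Hence 3780 − 840 = 2940.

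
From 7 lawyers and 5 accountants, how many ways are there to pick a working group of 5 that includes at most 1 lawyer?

Split by how many lawyers are chosen (0 through 1).
Sum: C(7,0)·C(5,5) + C(7,1)·C(5,4) = 1 + 35 = 36.

36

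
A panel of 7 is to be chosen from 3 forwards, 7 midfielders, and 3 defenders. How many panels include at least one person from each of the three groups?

Total 7-person selections from all 13: C(13,7) = 1716.
Selections missing a whole group: no forwards → C(10,7) = 120; no midfielders → C(6,7) = 0; no defenders → C(10,7) = 120.
Add back selections omitting two groups (i.e. drawn from a single group): C(3,7) + C(7,7) + C(3,7) = 1.
By inclusion–exclusion: 1716 − 240 + 1 = 1477.

1477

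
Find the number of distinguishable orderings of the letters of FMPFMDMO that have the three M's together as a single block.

360

Treat the 3 copies of M as a single block. The multiset to arrange is then {MMM, D, F, F, O, P}, 6 items in all.
That gives (6)!/(2!) = 360 arrangements.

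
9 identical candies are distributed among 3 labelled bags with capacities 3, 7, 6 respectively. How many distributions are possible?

25

By stars and bars, unrestricted non-negative solutions to x_1+…+x_3 = 9 number C(9+2,2) = 55.
Subtract solutions that violate a single cap (substitute x_i' = x_i − (cap_i+1)): x_1 ≥ 4 gives C(7,2) = 21; x_2 ≥ 8 gives C(3,2) = 3; x_3 ≥ 7 gives C(4,2) = 6. Together 30.
No two caps can be exceeded simultaneously, so the pair terms are all 0.
By inclusion–exclusion the count is 55 − 30 + 0 = 25.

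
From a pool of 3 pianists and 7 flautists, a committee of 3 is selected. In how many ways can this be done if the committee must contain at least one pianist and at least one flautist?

With no constraint there are C(10,3) = 120 possible selections.
Selections missing a whole group: no pianists → C(7,3) = 35; no flautists → C(3,3) = 1.
Both groups omitted at once is impossible, so 120 − 36 = 84.

84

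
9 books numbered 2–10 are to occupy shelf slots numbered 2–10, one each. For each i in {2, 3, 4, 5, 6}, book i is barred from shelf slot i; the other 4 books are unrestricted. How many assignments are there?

Let Aᵢ (for 2 ≤ i ≤ 6) be the placements that put book i in its forbidden shelf slot. Any j of these fix j positions, leaving (9−j)! ways to fill the rest, and there are C(5,j) ways to pick which j.
By inclusion–exclusion, the number of valid placements is Σ_{j=0}^{5} (−1)^j C(5,j)·(9−j)!.
Computing: 362880 − 201600 + 50400 − 7200 + 600 − 24 = 205056.

205056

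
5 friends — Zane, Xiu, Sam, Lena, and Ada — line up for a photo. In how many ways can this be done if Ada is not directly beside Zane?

Of the 5! = 120 arrangements, those with Ada and Zane adjacent number 2 × 4! = 48 (treat the pair as a block with 2 internal orders).
Complementary counting: 120 − 48 = 72.

72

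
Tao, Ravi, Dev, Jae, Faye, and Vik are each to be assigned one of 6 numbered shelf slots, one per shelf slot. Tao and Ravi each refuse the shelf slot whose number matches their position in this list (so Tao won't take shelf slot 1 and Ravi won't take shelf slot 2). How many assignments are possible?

Let Aᵢ (for i ∈ {1, 2}) be the placements that put person i in their forbidden shelf slot. Any j of these fix j positions, leaving (6−j)! ways to fill the rest, and there are C(2,j) ways to pick which j.
By inclusion–exclusion, the number of valid placements is Σ_{j=0}^{2} (−1)^j C(2,j)·(6−j)!.
Computing: 720 − 240 + 24 = 504.

504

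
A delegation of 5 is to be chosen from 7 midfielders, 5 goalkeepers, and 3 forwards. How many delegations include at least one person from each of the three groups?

With no constraint there are C(15,5) = 3003 possible selections.
Subtract selections that omit an entire group: no midfielders → C(8,5) = 56; no goalkeepers → C(10,5) = 252; no forwards → C(12,5) = 792.
Add back selections omitting two groups (i.e. drawn from a single group): C(7,5) + C(5,5) + C(3,5) = 22.
By inclusion–exclusion: 3003 − 1100 + 22 = 1925.

1925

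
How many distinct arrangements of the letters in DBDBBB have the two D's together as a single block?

Treat the 2 copies of D as a single block. The multiset to arrange is then {DD, B, B, B, B}, 5 items in all.
That gives (5)!/(4!) = 5 arrangements.

5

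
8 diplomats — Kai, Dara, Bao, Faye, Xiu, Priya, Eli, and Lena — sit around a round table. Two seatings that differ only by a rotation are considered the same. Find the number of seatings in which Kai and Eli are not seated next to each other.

Without the restriction there are (7)! = 5040 seatings.
Seatings with Kai beside Eli: treat them as a block with 2 internal orders, giving 2 × (6)! = 1440.
Subtracting, 5040 − 1440 = 3600.

3600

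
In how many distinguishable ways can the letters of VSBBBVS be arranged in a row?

210

Letter multiplicities in VSBBBVS: B×3, S×2, V×2.
The number of distinct arrangements is 7!/(3!·2!·2!) = 5040/24 = 210.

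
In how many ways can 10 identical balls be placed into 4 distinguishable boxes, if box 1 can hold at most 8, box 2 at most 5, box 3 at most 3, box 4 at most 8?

By stars and bars, unrestricted non-negative solutions to x_1+…+x_4 = 10 number C(10+3,3) = 286.
Subtract solutions that violate a single cap (substitute x_i' = x_i − (cap_i+1)): x_1 ≥ 9 gives C(4,3) = 4; x_2 ≥ 6 gives C(7,3) = 35; x_3 ≥ 4 gives C(9,3) = 84; x_4 ≥ 9 gives C(4,3) = 4. Together 127.
Add back pairs where two caps are both exceeded: 0 + 0 + 0 + 1 + 0 + 0 = 1.
By inclusion–exclusion the count is 286 − 127 + 1 = 160.

160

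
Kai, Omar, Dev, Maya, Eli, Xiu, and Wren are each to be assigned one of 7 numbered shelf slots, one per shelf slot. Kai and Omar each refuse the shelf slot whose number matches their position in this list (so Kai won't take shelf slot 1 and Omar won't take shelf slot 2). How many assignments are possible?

Let Aᵢ (for i ∈ {1, 2}) be the placements that put person i in their forbidden shelf slot. Any j of these fix j positions, leaving (7−j)! ways to fill the rest, and there are C(2,j) ways to pick which j.
By inclusion–exclusion, the number of valid placements is Σ_{j=0}^{2} (−1)^j C(2,j)·(7−j)!.
Computing: 5040 − 1440 + 120 = 3720.

3720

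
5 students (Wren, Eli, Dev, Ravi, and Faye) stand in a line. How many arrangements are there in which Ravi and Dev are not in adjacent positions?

There are 5! = 120 arrangements in all. If Ravi and Dev are adjacent, merging them into one block gives 2·(4)! = 48 arrangements.
Complementary counting: 120 − 48 = 72.

72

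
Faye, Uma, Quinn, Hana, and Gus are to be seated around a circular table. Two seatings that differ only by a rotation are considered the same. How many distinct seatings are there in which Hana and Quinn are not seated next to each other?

12

Without the restriction there are (4)! = 24 seatings.
Seatings with Hana beside Quinn: treat them as a block with 2 internal orders, giving 2 × (3)! = 12.
Subtracting, 24 − 12 = 12.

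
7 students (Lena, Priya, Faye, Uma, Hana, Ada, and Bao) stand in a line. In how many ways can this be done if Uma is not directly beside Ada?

There are 7! = 5040 arrangements in all. If Uma and Ada are adjacent, merging them into one block gives 2·(6)! = 1440 arrangements.
Complementary counting: 5040 − 1440 = 3600.

3600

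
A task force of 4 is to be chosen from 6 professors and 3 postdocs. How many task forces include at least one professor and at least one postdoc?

With no constraint there are C(9,4) = 126 possible selections.
Subtract selections that omit an entire group: no professors → C(3,4) = 0; no postdocs → C(6,4) = 15.
Both groups omitted at once is impossible, so 126 − 15 = 111.

111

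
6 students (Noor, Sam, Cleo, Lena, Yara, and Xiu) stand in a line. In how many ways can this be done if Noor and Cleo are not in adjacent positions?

Of the 6! = 720 arrangements, those with Noor and Cleo adjacent number 2 × 5! = 240 (treat the pair as a block with 2 internal orders).
Complementary counting: 720 − 240 = 480.

480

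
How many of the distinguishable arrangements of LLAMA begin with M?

Fix M in the first position and arrange the remaining 4 letters.
Those 4 letters have A appearing twice and L appearing twice, giving (4)!/(2!·2!) = 6.

6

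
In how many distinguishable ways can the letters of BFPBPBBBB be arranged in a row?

The 9 letters of BFPBPBBBB have repeats: B appearing 6 times and P appearing twice.
The number of distinct arrangements is 9!/(6!·2!) = 362880/1440 = 252.

252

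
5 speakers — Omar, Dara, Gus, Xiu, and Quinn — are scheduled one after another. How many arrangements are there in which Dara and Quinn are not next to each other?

There are 5! = 120 arrangements in all. If Dara and Quinn are adjacent, merging them into one block gives 2·(4)! = 48 arrangements.
So 120 − 48 = 72 arrangements keep them apart.

72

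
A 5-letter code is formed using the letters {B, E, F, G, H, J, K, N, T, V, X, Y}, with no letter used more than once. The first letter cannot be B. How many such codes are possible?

87120

The first letter has 12−1 = 11 choices (anything except B).
The remaining 4 letters are filled from the other 11 symbols without repetition: 11 × 10 × 9 × 8 = 7920.
Total: 11 × 7920 = 87120.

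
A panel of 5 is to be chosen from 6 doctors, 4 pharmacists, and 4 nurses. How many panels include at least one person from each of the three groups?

Unrestricted: C(14,5) = 2002 ways to pick any 5 of the 14.
Subtract selections that omit an entire group: no doctors → C(8,5) = 56; no pharmacists → C(10,5) = 252; no nurses → C(10,5) = 252.
Add back selections omitting two groups (i.e. drawn from a single group): C(6,5) + C(4,5) + C(4,5) = 6.
By inclusion–exclusion: 2002 − 560 + 6 = 1448.

1448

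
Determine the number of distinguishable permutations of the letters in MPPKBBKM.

2520

MPPKBBKM has 8 letters with B appearing twice, K appearing twice, M appearing twice, and P appearing twice.
So there are 8! / (2!·2!·2!·2!) = 2520 distinguishable arrangements.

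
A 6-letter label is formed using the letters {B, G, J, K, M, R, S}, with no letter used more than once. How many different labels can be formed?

With no repetition, fill the 6 letters in order: 7 choices, then 6, down to 2.
7 × 6 × 5 × 4 × 3 × 2 = 5040.

5040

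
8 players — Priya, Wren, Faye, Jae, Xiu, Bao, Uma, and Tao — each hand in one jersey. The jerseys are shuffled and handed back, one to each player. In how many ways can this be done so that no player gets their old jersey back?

Count assignments avoiding every fixed point. For any j of the 8 players fixed to their old jersey, the other 8−j can be arranged in (8−j)! ways.
By inclusion–exclusion this is Σ_{j=0}^{8} (−1)^j C(8,j)·(8−j)!.
Computing: 40320 − 40320 + 20160 − 6720 + 1680 − 336 + 56 − 8 + 1 = 14833.

14833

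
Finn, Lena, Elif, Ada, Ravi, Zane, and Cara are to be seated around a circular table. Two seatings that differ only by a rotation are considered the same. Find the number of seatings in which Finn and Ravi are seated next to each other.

240

Treat {Finn, Ravi} as one unit (2 internal orders) and seat the resulting 6 units around the table: (5)! circular arrangements.
So 2 × (5)! = 2 × 120 = 240.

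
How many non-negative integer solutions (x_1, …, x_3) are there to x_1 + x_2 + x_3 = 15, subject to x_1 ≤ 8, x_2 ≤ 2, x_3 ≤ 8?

By stars and bars, unrestricted non-negative solutions to x_1+…+x_3 = 15 number C(15+2,2) = 136.
Subtract solutions that violate a single cap (substitute x_i' = x_i − (cap_i+1)): x_1 ≥ 9 gives C(8,2) = 28; x_2 ≥ 3 gives C(14,2) = 91; x_3 ≥ 9 gives C(8,2) = 28. Together 147.
Add back pairs where two caps are both exceeded: 10 + 0 + 10 = 20.
By inclusion–exclusion the count is 136 − 147 + 20 = 9.

9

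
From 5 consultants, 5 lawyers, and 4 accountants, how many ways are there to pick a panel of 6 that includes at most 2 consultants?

Split by how many consultants are chosen (0 through 2).
Sum: C(5,0)·C(9,6) + C(5,1)·C(9,5) + C(5,2)·C(9,4) = 84 + 630 + 1260 = 1974.

1974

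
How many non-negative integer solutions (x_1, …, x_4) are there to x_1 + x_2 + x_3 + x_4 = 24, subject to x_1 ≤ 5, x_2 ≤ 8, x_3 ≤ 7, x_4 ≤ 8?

35

By stars and bars, unrestricted non-negative solutions to x_1+…+x_4 = 24 number C(24+3,3) = 2925.
Subtract solutions that violate a single cap (substitute x_i' = x_i − (cap_i+1)): x_1 ≥ 6 gives C(21,3) = 1330; x_2 ≥ 9 gives C(18,3) = 816; x_3 ≥ 8 gives C(19,3) = 969; x_4 ≥ 9 gives C(18,3) = 816. Together 3931.
Add back pairs where two caps are both exceeded: 220 + 286 + 220 + 120 + 84 + 120 = 1050.
Subtract triples: 4 + 1 + 4 + 0 = 9.
By inclusion–exclusion the count is 2925 − 3931 + 1050 − 9 = 35.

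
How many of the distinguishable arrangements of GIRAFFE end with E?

360

Fix E in the last position and arrange the remaining 6 letters.
Those 6 letters have F appearing twice, giving (6)!/(2!) = 360.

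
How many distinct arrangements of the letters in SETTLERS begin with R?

630

Fix R in the first position and arrange the remaining 7 letters.
Those 7 letters have E appearing twice, S appearing twice, and T appearing twice, giving (7)!/(2!·2!·2!) = 630.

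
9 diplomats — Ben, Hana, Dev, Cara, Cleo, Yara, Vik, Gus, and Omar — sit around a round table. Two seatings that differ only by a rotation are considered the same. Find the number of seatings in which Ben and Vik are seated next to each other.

Treat {Ben, Vik} as one unit (2 internal orders) and seat the resulting 8 units around the table: (7)! circular arrangements.
So 2 × (7)! = 2 × 5040 = 10080.

10080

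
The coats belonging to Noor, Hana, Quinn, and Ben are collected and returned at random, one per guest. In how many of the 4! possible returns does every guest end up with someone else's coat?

9

This is the derangement count D_4: permutations of 4 items with no fixed point.
By inclusion–exclusion this is Σ_{j=0}^{4} (−1)^j C(4,j)·(4−j)!.
Computing: 24 − 24 + 12 − 4 + 1 = 9.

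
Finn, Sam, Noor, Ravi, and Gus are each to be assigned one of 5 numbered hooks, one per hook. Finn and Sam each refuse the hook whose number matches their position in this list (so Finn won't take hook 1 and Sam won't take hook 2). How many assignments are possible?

Let Aᵢ (for i ∈ {1, 2}) be the placements that put person i in their forbidden hook. Any j of these fix j positions, leaving (5−j)! ways to fill the rest, and there are C(2,j) ways to pick which j.
By inclusion–exclusion, the number of valid placements is Σ_{j=0}^{2} (−1)^j C(2,j)·(5−j)!.
Computing: 120 − 48 + 6 = 78.

78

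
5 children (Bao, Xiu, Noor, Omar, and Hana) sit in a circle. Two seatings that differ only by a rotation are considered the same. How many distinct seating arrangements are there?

24

Seat Bao anywhere (absorbing the rotational symmetry), then permute the other 4: (4)! = 24.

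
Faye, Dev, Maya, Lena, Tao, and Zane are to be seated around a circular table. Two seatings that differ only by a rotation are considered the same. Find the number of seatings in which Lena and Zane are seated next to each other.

48

Glue Lena and Zane into a block (2 internal orders). Seating 5 units around a circle gives (4)! arrangements.
So 2 × (4)! = 2 × 24 = 48.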